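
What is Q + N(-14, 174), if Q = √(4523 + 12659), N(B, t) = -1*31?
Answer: -31 + 11*√142 ≈ 100.08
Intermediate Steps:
N(B, t) = -31
Q = 11*√142 (Q = √17182 = 11*√142 ≈ 131.08)
Q + N(-14, 174) = 11*√142 - 31 = -31 + 11*√142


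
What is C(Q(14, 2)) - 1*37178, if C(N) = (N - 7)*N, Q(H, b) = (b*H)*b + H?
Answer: -32768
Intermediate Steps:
Q(H, b) = H + H*b² (Q(H, b) = (H*b)*b + H = H*b² + H = H + H*b²)
C(N) = N*(-7 + N) (C(N) = (-7 + N)*N = N*(-7 + N))
C(Q(14, 2)) - 1*37178 = (14*(1 + 2²))*(-7 + 14*(1 + 2²)) - 1*37178 = (14*(1 + 4))*(-7 + 14*(1 + 4)) - 37178 = (14*5)*(-7 + 14*5) - 37178 = 70*(-7 + 70) - 37178 = 70*63 - 37178 = 4410 - 37178 = -32768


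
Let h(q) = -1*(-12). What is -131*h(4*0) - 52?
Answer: -1624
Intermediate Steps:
h(q) = 12
-131*h(4*0) - 52 = -131*12 - 52 = -1572 - 52 = -1624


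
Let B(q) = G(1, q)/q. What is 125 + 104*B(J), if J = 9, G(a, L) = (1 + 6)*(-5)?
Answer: -2515/9 ≈ -279.44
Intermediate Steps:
G(a, L) = -35 (G(a, L) = 7*(-5) = -35)
B(q) = -35/q
125 + 104*B(J) = 125 + 104*(-35/9) = 125 - 3640/9 = -2515/9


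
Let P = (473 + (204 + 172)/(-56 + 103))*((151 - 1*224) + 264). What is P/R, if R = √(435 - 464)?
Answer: -91871*I*√29/29 ≈ -17060.0*I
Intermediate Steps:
R = I*√29 (R = √(-29) = I*√29 ≈ 5.3852*I)
P = 91871 (P = (473 + 376/47)*((151 - 224) + 264) = (473 + 376*(1/47))*(-73 + 264) = (473 + 8)*191 = 481*191 = 91871)
P/R = 91871/((I*√29)) = 91871*(-I*√29/29) = -91871*I*√29/29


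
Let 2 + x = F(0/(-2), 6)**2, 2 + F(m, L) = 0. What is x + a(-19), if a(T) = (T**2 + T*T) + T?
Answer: 705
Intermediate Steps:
F(m, L) = -2 (F(m, L) = -2 + 0 = -2)
a(T) = T + 2*T**2 (a(T) = (T**2 + T**2) + T = 2*T**2 + T = T + 2*T**2)
x = 2 (x = -2 + (-2)**2 = -2 + 4 = 2)
x + a(-19) = 2 - 19*(1 + 2*(-19)) = 2 - 19*(1 - 38) = 2 - 19*(-37) = 2 + 703 = 705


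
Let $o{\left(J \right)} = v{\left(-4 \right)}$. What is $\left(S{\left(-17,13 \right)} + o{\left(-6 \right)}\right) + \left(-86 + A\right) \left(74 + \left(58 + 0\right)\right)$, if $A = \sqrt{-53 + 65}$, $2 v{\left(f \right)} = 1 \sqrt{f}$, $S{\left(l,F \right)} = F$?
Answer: $-11339 + i + 264 \sqrt{3} \approx -10882.0 + 1.0 i$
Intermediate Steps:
$v{\left(f \right)} = \frac{\sqrt{f}}{2}$ ($v{\left(f \right)} = \frac{1 \sqrt{f}}{2} = \frac{\sqrt{f}}{2}$)
$A = 2 \sqrt{3}$ ($A = \sqrt{12} = 2 \sqrt{3} \approx 3.4641$)
$o{\left(J \right)} = i$ ($o{\left(J \right)} = \frac{\sqrt{-4}}{2} = \frac{2 i}{2} = i$)
$\left(S{\left(-17,13 \right)} + o{\left(-6 \right)}\right) + \left(-86 + A\right) \left(74 + \left(58 + 0\right)\right) = \left(13 + i\right) + \left(-86 + 2 \sqrt{3}\right) \left(74 + \left(58 + 0\right)\right) = \left(13 + i\right) + \left(-86 + 2 \sqrt{3}\right) \left(74 + 58\right) = \left(13 + i\right) + \left(-86 + 2 \sqrt{3}\right) 132 = \left(13 + i\right) - \left(11352 - 264 \sqrt{3}\right) = -11339 + i + 264 \sqrt{3}$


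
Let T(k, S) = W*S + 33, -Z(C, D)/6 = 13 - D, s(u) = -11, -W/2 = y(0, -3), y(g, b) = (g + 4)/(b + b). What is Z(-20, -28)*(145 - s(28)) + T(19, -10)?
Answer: -115069/3 ≈ -38356.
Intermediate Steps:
y(g, b) = (4 + g)/(2*b) (y(g, b) = (4 + g)/((2*b)) = (4 + g)*(1/(2*b)) = (4 + g)/(2*b))
W = 4/3 (W = -(4 + 0)/(-3) = -(-1)*4/3 = -2*(-⅔) = 4/3 ≈ 1.3333)
Z(C, D) = -78 + 6*D (Z(C, D) = -6*(13 - D) = -78 + 6*D)
T(k, S) = 33 + 4*S/3 (T(k, S) = 4*S/3 + 33 = 33 + 4*S/3)
Z(-20, -28)*(145 - s(28)) + T(19, -10) = (-78 + 6*(-28))*(145 - 1*(-11)) + (33 + (4/3)*(-10)) = (-78 - 168)*(145 + 11) + (33 - 40/3) = -246*156 + 59/3 = -38376 + 59/3 = -115069/3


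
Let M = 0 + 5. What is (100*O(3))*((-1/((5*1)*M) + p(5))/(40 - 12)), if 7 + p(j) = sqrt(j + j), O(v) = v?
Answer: -528/7 + 75*sqrt(10)/7 ≈ -41.547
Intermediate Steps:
p(j) = -7 + sqrt(2)*sqrt(j) (p(j) = -7 + sqrt(j + j) = -7 + sqrt(2*j) = -7 + sqrt(2)*sqrt(j))
M = 5
(100*O(3))*((-1/((5*1)*M) + p(5))/(40 - 12)) = (100*3)*((-1/((5*1)*5) + (-7 + sqrt(2)*sqrt(5)))/(40 - 12)) = 300*((-1/(5*5) + (-7 + sqrt(10)))/28) = 300*((-1/25 + (-7 + sqrt(10)))*(1/28)) = 300*((-176/25 + sqrt(10))*(1/28)) = 300*(-44/175 + sqrt(10)/28) = -528/7 + 75*sqrt(10)/7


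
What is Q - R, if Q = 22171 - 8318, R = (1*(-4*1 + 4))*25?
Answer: 13853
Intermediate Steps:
R = 0 (R = (1*(-4 + 4))*25 = (1*0)*25 = 0*25 = 0)
Q = 13853
Q - R = 13853 - 1*0 = 13853 + 0 = 13853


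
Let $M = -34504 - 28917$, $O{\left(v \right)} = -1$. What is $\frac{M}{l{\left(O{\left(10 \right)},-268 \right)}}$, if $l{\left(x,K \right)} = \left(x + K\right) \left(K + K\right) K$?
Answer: $\frac{63421}{38641312} \approx 0.0016413$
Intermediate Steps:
$M = -63421$ ($M = -34504 - 28917 = -63421$)
$l{\left(x,K \right)} = 2 K^{2} \left(K + x\right)$ ($l{\left(x,K \right)} = \left(K + x\right) 2 K K = 2 K \left(K + x\right) K = 2 K^{2} \left(K + x\right)$)
$\frac{M}{l{\left(O{\left(10 \right)},-268 \right)}} = - \frac{63421}{2 \left(-268\right)^{2} \left(-268 - 1\right)} = - \frac{63421}{2 \cdot 71824 \left(-269\right)} = - \frac{63421}{-38641312} = \left(-63421\right) \left(- \frac{1}{38641312}\right) = \frac{63421}{38641312}$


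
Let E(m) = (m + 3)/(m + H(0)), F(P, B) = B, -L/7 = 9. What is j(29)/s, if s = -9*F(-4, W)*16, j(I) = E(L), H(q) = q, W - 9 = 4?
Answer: -5/9828 ≈ -0.00050875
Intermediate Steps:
L = -63 (L = -7*9 = -63)
W = 13 (W = 9 + 4 = 13)
E(m) = (3 + m)/m (E(m) = (m + 3)/(m + 0) = (3 + m)/m)
j(I) = 20/21 (j(I) = (3 - 63)/(-63) = -1/63*(-60) = 20/21)
s = -1872 (s = -9*13*16 = -117*16 = -1872)
j(29)/s = (20/21)/(-1872) = (20/21)*(-1/1872) = -5/9828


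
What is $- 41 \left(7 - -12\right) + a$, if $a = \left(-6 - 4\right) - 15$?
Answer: $-804$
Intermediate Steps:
$a = -25$ ($a = -10 - 15 = -25$)
$- 41 \left(7 - -12\right) + a = - 41 \left(7 - -12\right) - 25 = - 41 \left(7 + 12\right) - 25 = \left(-41\right) 19 - 25 = -779 - 25 = -804$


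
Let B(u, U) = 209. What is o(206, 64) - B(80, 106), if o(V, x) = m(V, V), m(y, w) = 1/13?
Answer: -2716/13 ≈ -208.92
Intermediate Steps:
m(y, w) = 1/13
o(V, x) = 1/13
o(206, 64) - B(80, 106) = 1/13 - 1*209 = 1/13 - 209 = -2716/13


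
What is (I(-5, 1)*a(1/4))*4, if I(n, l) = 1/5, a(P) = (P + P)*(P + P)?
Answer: ⅕ ≈ 0.20000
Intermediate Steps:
a(P) = 4*P² (a(P) = (2*P)*(2*P) = 4*P²)
I(n, l) = ⅕
(I(-5, 1)*a(1/4))*4 = ((4*(1/4)²)/5)*4 = ((4*(¼)²)/5)*4 = ((4*(1/16))/5)*4 = ((⅕)*(¼))*4 = (1/20)*4 = ⅕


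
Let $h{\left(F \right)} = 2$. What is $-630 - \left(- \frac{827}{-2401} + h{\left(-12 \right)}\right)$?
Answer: $- \frac{1518259}{2401} \approx -632.34$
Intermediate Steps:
$-630 - \left(- \frac{827}{-2401} + h{\left(-12 \right)}\right) = -630 - \left(- \frac{827}{-2401} + 2\right) = -630 - \left(\left(-827\right) \left(- \frac{1}{2401}\right) + 2\right) = -630 - \left(\frac{827}{2401} + 2\right) = -630 - \frac{5629}{2401} = - \frac{1518259}{2401}$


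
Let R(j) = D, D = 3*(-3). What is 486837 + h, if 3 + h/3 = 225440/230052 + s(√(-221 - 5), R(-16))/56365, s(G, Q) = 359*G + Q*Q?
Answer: 526056575867573/1080573415 + 1077*I*√226/56365 ≈ 4.8683e+5 + 0.28725*I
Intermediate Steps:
D = -9
R(j) = -9
s(G, Q) = Q² + 359*G (s(G, Q) = 359*G + Q² = Q² + 359*G)
h = -6543770782/1080573415 + 1077*I*√226/56365 (h = -9 + 3*(225440/230052 + ((-9)² + 359*√(-221 - 5))/56365) = -9 + 3*(225440*(1/230052) + (81 + 359*√(-226))*(1/56365)) = -9 + 3*(56360/57513 + (81 + 359*(I*√226))*(1/56365)) = -9 + 3*(56360/57513 + (81 + 359*I*√226)*(1/56365)) = -9 + 3*(56360/57513 + (81/56365 + 359*I*√226/56365)) = -9 + 3*(3181389953/3241720245 + 359*I*√226/56365) = -9 + (3181389953/1080573415 + 1077*I*√226/56365) = -6543770782/1080573415 + 1077*I*√226/56365 ≈ -6.0558 + 0.28725*I)
486837 + h = 486837 + (-6543770782/1080573415 + 1077*I*√226/56365) = 526056575867573/1080573415 + 1077*I*√226/56365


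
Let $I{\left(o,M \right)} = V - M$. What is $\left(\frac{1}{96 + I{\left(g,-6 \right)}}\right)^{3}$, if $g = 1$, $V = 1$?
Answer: $\frac{1}{1092727} \approx 9.1514 \cdot 10^{-7}$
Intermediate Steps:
$I{\left(o,M \right)} = 1 - M$
$\left(\frac{1}{96 + I{\left(g,-6 \right)}}\right)^{3} = \left(\frac{1}{96 + \left(1 - -6\right)}\right)^{3} = \left(\frac{1}{96 + \left(1 + 6\right)}\right)^{3} = \left(\frac{1}{96 + 7}\right)^{3} = \left(\frac{1}{103}\right)^{3} = \frac{1}{1092727}$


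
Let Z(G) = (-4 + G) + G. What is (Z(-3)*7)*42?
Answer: -2940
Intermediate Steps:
Z(G) = -4 + 2*G
(Z(-3)*7)*42 = ((-4 + 2*(-3))*7)*42 = ((-4 - 6)*7)*42 = -10*7*42 = -70*42 = -2940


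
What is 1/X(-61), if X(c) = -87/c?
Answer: 61/87 ≈ 0.70115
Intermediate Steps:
1/X(-61) = 1/(-87/(-61)) = 1/(-87*(-1/61)) = 1/(87/61) = 61/87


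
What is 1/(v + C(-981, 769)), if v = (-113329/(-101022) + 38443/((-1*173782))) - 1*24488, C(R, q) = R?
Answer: -4388951301/111778247947286 ≈ -3.9265e-5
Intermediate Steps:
v = -107472686721005/4388951301 (v = (-113329*(-1/101022) + 38443/(-173782)) - 24488 = (113329/101022 + 38443*(-1/173782)) - 24488 = (113329/101022 - 38443/173782) - 24488 = 3952737883/4388951301 - 24488 = -107472686721005/4388951301 ≈ -24487.)
1/(v + C(-981, 769)) = 1/(-107472686721005/4388951301 - 981) = 1/(-111778247947286/4388951301) = -4388951301/111778247947286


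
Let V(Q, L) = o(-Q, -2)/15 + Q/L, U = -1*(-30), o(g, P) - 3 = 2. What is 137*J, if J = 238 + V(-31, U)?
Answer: 325101/10 ≈ 32510.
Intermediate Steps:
o(g, P) = 5 (o(g, P) = 3 + 2 = 5)
U = 30
V(Q, L) = ⅓ + Q/L (V(Q, L) = 5/15 + Q/L = 5*(1/15) + Q/L = ⅓ + Q/L)
J = 2373/10 (J = 238 + (-31 + (⅓)*30)/30 = 238 + (-31 + 10)/30 = 238 + (1/30)*(-21) = 238 - 7/10 = 2373/10 ≈ 237.30)
137*J = 137*(2373/10) = 325101/10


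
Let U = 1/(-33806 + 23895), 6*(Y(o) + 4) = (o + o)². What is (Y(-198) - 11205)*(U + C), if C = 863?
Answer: 11606681544/901 ≈ 1.2882e+7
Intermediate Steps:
Y(o) = -4 + 2*o²/3 (Y(o) = -4 + (o + o)²/6 = -4 + (2*o)²/6 = -4 + (4*o²)/6 = -4 + 2*o²/3)
U = -1/9911 (U = 1/(-9911) = -1/9911 ≈ -0.00010090)
(Y(-198) - 11205)*(U + C) = ((-4 + (⅔)*(-198)²) - 11205)*(-1/9911 + 863) = ((-4 + (⅔)*39204) - 11205)*(8553192/9911) = ((-4 + 26136) - 11205)*(8553192/9911) = (26132 - 11205)*(8553192/9911) = 14927*(8553192/9911) = 11606681544/901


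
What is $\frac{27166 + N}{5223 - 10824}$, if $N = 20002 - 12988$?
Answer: $- \frac{34180}{5601} \approx -6.1025$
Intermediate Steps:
$N = 7014$ ($N = 20002 - 12988 = 7014$)
$\frac{27166 + N}{5223 - 10824} = \frac{27166 + 7014}{5223 - 10824} = \frac{34180}{-5601} = 34180 \left(- \frac{1}{5601}\right) = - \frac{34180}{5601}$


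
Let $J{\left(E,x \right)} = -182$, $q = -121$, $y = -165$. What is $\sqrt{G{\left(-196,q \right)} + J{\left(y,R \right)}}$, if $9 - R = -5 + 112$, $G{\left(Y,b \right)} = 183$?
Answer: $1$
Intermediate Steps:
$R = -98$ ($R = 9 - \left(-5 + 112\right) = 9 - 107 = -98$)
$\sqrt{G{\left(-196,q \right)} + J{\left(y,R \right)}} = \sqrt{183 - 182} = \sqrt{1} = 1$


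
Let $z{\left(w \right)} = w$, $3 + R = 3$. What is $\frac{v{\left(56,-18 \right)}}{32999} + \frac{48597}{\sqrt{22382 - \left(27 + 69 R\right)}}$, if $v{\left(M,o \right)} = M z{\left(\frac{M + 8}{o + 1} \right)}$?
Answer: $- \frac{3584}{560983} + \frac{48597 \sqrt{22355}}{22355} \approx 325.02$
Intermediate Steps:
$R = 0$ ($R = -3 + 3 = 0$)
$v{\left(M,o \right)} = \frac{M \left(8 + M\right)}{1 + o}$ ($v{\left(M,o \right)} = M \frac{M + 8}{o + 1} = M \frac{8 + M}{1 + o} = \frac{M \left(8 + M\right)}{1 + o}$)
$\frac{v{\left(56,-18 \right)}}{32999} + \frac{48597}{\sqrt{22382 - \left(27 + 69 R\right)}} = \frac{56 \frac{1}{1 - 18} \left(8 + 56\right)}{32999} + \frac{48597}{\sqrt{22382 - 27}} = 56 \frac{1}{-17} \cdot 64 \cdot \frac{1}{32999} + \frac{48597}{\sqrt{22382 + \left(-27 + 0\right)}} = 56 \left(- \frac{1}{17}\right) 64 \cdot \frac{1}{32999} + \frac{48597}{\sqrt{22382 - 27}} = \left(- \frac{3584}{17}\right) \frac{1}{32999} + \frac{48597}{\sqrt{22355}} = - \frac{3584}{560983} + 48597 \frac{\sqrt{22355}}{22355} = - \frac{3584}{560983} + \frac{48597 \sqrt{22355}}{22355}$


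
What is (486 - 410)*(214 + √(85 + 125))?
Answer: 16264 + 76*√210 ≈ 17365.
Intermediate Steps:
(486 - 410)*(214 + √(85 + 125)) = 76*(214 + √210) = 16264 + 76*√210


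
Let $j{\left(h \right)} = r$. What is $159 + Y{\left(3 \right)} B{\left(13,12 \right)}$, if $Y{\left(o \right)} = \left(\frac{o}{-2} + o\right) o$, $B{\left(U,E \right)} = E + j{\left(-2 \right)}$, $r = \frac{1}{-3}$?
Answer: $\frac{423}{2} \approx 211.5$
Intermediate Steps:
$r = - \frac{1}{3} \approx -0.33333$
$j{\left(h \right)} = - \frac{1}{3}$
$B{\left(U,E \right)} = - \frac{1}{3} + E$ ($B{\left(U,E \right)} = E - \frac{1}{3} = - \frac{1}{3} + E$)
$Y{\left(o \right)} = \frac{o^{2}}{2}$ ($Y{\left(o \right)} = \left(o \left(- \frac{1}{2}\right) + o\right) o = \left(- \frac{o}{2} + o\right) o = \frac{o}{2} o = \frac{o^{2}}{2}$)
$159 + Y{\left(3 \right)} B{\left(13,12 \right)} = 159 + \frac{3^{2}}{2} \left(- \frac{1}{3} + 12\right) = 159 + \frac{1}{2} \cdot 9 \cdot \frac{35}{3} = 159 + \frac{9}{2} \cdot \frac{35}{3} = 159 + \frac{105}{2} = \frac{423}{2}$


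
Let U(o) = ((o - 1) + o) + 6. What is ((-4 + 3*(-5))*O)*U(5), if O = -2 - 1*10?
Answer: 3420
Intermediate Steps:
U(o) = 5 + 2*o (U(o) = ((-1 + o) + o) + 6 = (-1 + 2*o) + 6 = 5 + 2*o)
O = -12 (O = -2 - 10 = -12)
((-4 + 3*(-5))*O)*U(5) = ((-4 + 3*(-5))*(-12))*(5 + 2*5) = ((-4 - 15)*(-12))*(5 + 10) = -19*(-12)*15 = 228*15 = 3420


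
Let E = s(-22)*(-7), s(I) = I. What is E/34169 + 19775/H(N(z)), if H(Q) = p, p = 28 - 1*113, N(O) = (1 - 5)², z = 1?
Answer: -135135777/580873 ≈ -232.64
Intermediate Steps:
N(O) = 16 (N(O) = (-4)² = 16)
p = -85 (p = 28 - 113 = -85)
H(Q) = -85
E = 154 (E = -22*(-7) = 154)
E/34169 + 19775/H(N(z)) = 154/34169 + 19775/(-85) = 154*(1/34169) + 19775*(-1/85) = 154/34169 - 3955/17 = -135135777/580873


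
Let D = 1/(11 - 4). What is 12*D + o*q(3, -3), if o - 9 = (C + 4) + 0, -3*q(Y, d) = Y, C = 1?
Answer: -86/7 ≈ -12.286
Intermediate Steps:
D = 1/7 ≈ 0.14286
q(Y, d) = -Y/3
o = 14 (o = 9 + ((1 + 4) + 0) = 9 + (5 + 0) = 9 + 5 = 14)
12*D + o*q(3, -3) = 12*(1/7) + 14*(-1/3*3) = 12/7 + 14*(-1) = 12/7 - 14 = -86/7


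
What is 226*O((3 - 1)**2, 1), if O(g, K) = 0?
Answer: 0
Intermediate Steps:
226*O((3 - 1)**2, 1) = 226*0 = 0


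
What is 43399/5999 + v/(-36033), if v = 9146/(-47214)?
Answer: 36916563547796/5102935554969 ≈ 7.2344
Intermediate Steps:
v = -4573/23607 (v = 9146*(-1/47214) = -4573/23607 ≈ -0.19371)
43399/5999 + v/(-36033) = 43399/5999 - 4573/23607/(-36033) = 43399*(1/5999) - 4573/23607*(-1/36033) = 43399/5999 + 4573/850631031 = 36916563547796/5102935554969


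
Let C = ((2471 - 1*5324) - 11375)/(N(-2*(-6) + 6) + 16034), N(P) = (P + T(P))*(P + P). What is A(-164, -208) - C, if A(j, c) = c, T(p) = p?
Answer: -1795206/8665 ≈ -207.18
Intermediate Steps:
N(P) = 4*P² (N(P) = (P + P)*(P + P) = (2*P)*(2*P) = 4*P²)
C = -7114/8665 (C = ((2471 - 1*5324) - 11375)/(4*(-2*(-6) + 6)² + 16034) = ((2471 - 5324) - 11375)/(4*(12 + 6)² + 16034) = (-2853 - 11375)/(4*18² + 16034) = -14228/(4*324 + 16034) = -14228/(1296 + 16034) = -14228/17330 = -14228*1/17330 = -7114/8665 ≈ -0.82100)
A(-164, -208) - C = -208 - 1*(-7114/8665) = -208 + 7114/8665 = -1795206/8665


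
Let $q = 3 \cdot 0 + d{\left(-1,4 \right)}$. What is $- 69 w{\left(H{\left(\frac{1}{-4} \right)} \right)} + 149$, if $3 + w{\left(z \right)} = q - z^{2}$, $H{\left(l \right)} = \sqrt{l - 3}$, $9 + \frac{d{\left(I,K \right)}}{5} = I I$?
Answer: $\frac{11567}{4} \approx 2891.8$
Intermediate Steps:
$d{\left(I,K \right)} = -45 + 5 I^{2}$ ($d{\left(I,K \right)} = -45 + 5 I I = -45 + 5 I^{2}$)
$H{\left(l \right)} = \sqrt{-3 + l}$
$q = -40$ ($q = 3 \cdot 0 - \left(45 - 5 \left(-1\right)^{2}\right) = 0 + \left(-45 + 5 \cdot 1\right) = 0 + \left(-45 + 5\right) = 0 - 40 = -40$)
$w{\left(z \right)} = -43 - z^{2}$ ($w{\left(z \right)} = -3 - \left(40 + z^{2}\right) = -43 - z^{2}$)
$- 69 w{\left(H{\left(\frac{1}{-4} \right)} \right)} + 149 = - 69 \left(-43 - \left(\sqrt{-3 + \frac{1}{-4}}\right)^{2}\right) + 149 = - 69 \left(-43 - \left(\sqrt{-3 - \frac{1}{4}}\right)^{2}\right) + 149 = - 69 \left(-43 - \left(\sqrt{- \frac{13}{4}}\right)^{2}\right) + 149 = - 69 \left(-43 - \left(\frac{i \sqrt{13}}{2}\right)^{2}\right) + 149 = - 69 \left(-43 - - \frac{13}{4}\right) + 149 = - 69 \left(-43 + \frac{13}{4}\right) + 149 = \left(-69\right) \left(- \frac{159}{4}\right) + 149 = \frac{10971}{4} + 149 = \frac{11567}{4}$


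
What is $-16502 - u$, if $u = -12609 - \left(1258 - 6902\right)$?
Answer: $-9537$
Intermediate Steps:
$u = -6965$ ($u = -12609 - -5644 = -12609 + 5644 = -6965$)
$-16502 - u = -16502 - -6965 = -16502 + 6965 = -9537$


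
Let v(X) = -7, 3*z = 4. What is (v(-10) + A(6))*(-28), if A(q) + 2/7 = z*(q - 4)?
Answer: 388/3 ≈ 129.33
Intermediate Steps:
z = 4/3 (z = (⅓)*4 = 4/3 ≈ 1.3333)
A(q) = -118/21 + 4*q/3 (A(q) = -2/7 + 4*(q - 4)/3 = -2/7 + 4*(-4 + q)/3 = -2/7 + (-16/3 + 4*q/3) = -118/21 + 4*q/3)
(v(-10) + A(6))*(-28) = (-7 + (-118/21 + (4/3)*6))*(-28) = (-7 + (-118/21 + 8))*(-28) = (-7 + 50/21)*(-28) = -97/21*(-28) = 388/3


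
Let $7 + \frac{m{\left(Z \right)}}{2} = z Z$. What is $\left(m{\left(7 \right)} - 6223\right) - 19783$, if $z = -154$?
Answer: $-28176$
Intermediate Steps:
$m{\left(Z \right)} = -14 - 308 Z$ ($m{\left(Z \right)} = -14 + 2 \left(- 154 Z\right) = -14 - 308 Z$)
$\left(m{\left(7 \right)} - 6223\right) - 19783 = \left(\left(-14 - 2156\right) - 6223\right) - 19783 = \left(-2170 - 6223\right) - 19783 = -8393 - 19783 = -28176$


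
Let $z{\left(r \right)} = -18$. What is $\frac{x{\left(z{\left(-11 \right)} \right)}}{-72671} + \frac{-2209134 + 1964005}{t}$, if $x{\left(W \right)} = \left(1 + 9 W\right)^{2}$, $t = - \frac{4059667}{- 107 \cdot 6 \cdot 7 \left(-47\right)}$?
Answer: $\frac{3762483548084555}{295020060557} \approx 12753.0$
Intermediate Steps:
$t = - \frac{4059667}{211218}$ ($t = - \frac{4059667}{\left(-107\right) 42 \left(-47\right)} = - \frac{4059667}{\left(-4494\right) \left(-47\right)} = - \frac{4059667}{211218} \approx -19.22$)
$\frac{x{\left(z{\left(-11 \right)} \right)}}{-72671} + \frac{-2209134 + 1964005}{t} = \frac{\left(1 + 9 \left(-18\right)\right)^{2}}{-72671} + \frac{-2209134 + 1964005}{- \frac{4059667}{211218}} = \left(1 - 162\right)^{2} \left(- \frac{1}{72671}\right) - - \frac{51775657122}{4059667} = \left(-161\right)^{2} \left(- \frac{1}{72671}\right) + \frac{51775657122}{4059667} = 25921 \left(- \frac{1}{72671}\right) + \frac{51775657122}{4059667} = - \frac{25921}{72671} + \frac{51775657122}{4059667} = \frac{3762483548084555}{295020060557}$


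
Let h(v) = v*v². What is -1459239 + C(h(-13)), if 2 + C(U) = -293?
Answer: -1459534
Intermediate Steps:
h(v) = v³
C(U) = -295 (C(U) = -2 - 293 = -295)
-1459239 + C(h(-13)) = -1459239 - 295 = -1459534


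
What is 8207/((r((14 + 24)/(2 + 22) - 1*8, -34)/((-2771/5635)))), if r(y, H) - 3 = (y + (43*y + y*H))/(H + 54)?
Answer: 545798328/28175 ≈ 19372.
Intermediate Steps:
r(y, H) = 3 + (44*y + H*y)/(54 + H) (r(y, H) = 3 + (y + (43*y + y*H))/(H + 54) = 3 + (y + (43*y + H*y))/(54 + H) = 3 + (44*y + H*y)/(54 + H))
8207/((r((14 + 24)/(2 + 22) - 1*8, -34)/((-2771/5635)))) = 8207/((((162 + 3*(-34) + 44*((14 + 24)/(2 + 22) - 1*8) - 34*((14 + 24)/(2 + 22) - 1*8))/(54 - 34))/((-2771/5635)))) = 8207/((((162 - 102 + 44*(38/24 - 8) - 34*(38/24 - 8))/20)/((-2771*1/5635)))) = 8207/((((162 - 102 + 44*(38*(1/24) - 8) - 34*(38*(1/24) - 8))/20)/(-2771/5635))) = 8207/((((162 - 102 + 44*(19/12 - 8) - 34*(19/12 - 8))/20)*(-5635/2771))) = 8207/((((162 - 102 + 44*(-77/12) - 34*(-77/12))/20)*(-5635/2771))) = 8207/((((162 - 102 - 847/3 + 1309/6)/20)*(-5635/2771))) = 8207/((((1/20)*(-25/6))*(-5635/2771))) = 8207/((-5/24*(-5635/2771))) = 8207/(28175/66504) = 8207*(66504/28175) = 545798328/28175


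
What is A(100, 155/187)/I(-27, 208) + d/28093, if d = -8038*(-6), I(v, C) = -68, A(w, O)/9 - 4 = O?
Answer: 384955437/357230588 ≈ 1.0776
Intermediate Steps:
A(w, O) = 36 + 9*O
d = 48228
A(100, 155/187)/I(-27, 208) + d/28093 = (36 + 9*(155/187))/(-68) + 48228/28093 = (36 + 9*(155*(1/187)))*(-1/68) + 48228*(1/28093) = (36 + 9*(155/187))*(-1/68) + 48228/28093 = (36 + 1395/187)*(-1/68) + 48228/28093 = (8127/187)*(-1/68) + 48228/28093 = -8127/12716 + 48228/28093 = 384955437/357230588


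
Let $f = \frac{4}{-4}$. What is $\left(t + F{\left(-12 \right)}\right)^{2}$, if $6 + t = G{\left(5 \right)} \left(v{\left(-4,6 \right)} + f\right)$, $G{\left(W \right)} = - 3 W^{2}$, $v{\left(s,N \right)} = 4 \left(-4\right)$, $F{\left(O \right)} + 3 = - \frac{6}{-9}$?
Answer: $\frac{14440000}{9} \approx 1.6044 \cdot 10^{6}$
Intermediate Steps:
$F{\left(O \right)} = - \frac{7}{3}$ ($F{\left(O \right)} = -3 - \frac{6}{-9} = -3 - - \frac{2}{3} = -3 + \frac{2}{3} = - \frac{7}{3}$)
$f = -1$ ($f = 4 \left(- \frac{1}{4}\right) = -1$)
$v{\left(s,N \right)} = -16$
$t = 1269$ ($t = -6 + - 3 \cdot 5^{2} \left(-16 - 1\right) = -6 + \left(-3\right) 25 \left(-17\right) = -6 - -1275 = -6 + 1275 = 1269$)
$\left(t + F{\left(-12 \right)}\right)^{2} = \left(1269 - \frac{7}{3}\right)^{2} = \left(\frac{3800}{3}\right)^{2} = \frac{14440000}{9}$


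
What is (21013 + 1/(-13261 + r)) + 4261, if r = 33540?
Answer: 512531447/20279 ≈ 25274.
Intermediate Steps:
(21013 + 1/(-13261 + r)) + 4261 = (21013 + 1/(-13261 + 33540)) + 4261 = (21013 + 1/20279) + 4261 = 426122628/20279 + 4261 = 512531447/20279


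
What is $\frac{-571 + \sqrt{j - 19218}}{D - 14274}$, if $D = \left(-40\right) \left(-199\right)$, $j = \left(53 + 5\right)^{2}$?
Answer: $\frac{571}{6314} - \frac{i \sqrt{15854}}{6314} \approx 0.090434 - 0.019942 i$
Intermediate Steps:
$j = 3364$ ($j = 58^{2} = 3364$)
$D = 7960$
$\frac{-571 + \sqrt{j - 19218}}{D - 14274} = \frac{-571 + \sqrt{3364 - 19218}}{7960 - 14274} = \frac{-571 + \sqrt{-15854}}{-6314} = \left(-571 + i \sqrt{15854}\right) \left(- \frac{1}{6314}\right) = \frac{571}{6314} - \frac{i \sqrt{15854}}{6314}$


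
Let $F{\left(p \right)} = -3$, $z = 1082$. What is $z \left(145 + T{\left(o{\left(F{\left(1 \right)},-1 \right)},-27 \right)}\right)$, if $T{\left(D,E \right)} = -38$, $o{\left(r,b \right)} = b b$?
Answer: $115774$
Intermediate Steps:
$o{\left(r,b \right)} = b^{2}$
$z \left(145 + T{\left(o{\left(F{\left(1 \right)},-1 \right)},-27 \right)}\right) = 1082 \left(145 - 38\right) = 1082 \cdot 107 = 115774$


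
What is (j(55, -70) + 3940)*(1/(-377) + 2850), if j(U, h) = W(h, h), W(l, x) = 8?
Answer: 4241924652/377 ≈ 1.1252e+7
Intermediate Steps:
j(U, h) = 8
(j(55, -70) + 3940)*(1/(-377) + 2850) = (8 + 3940)*(1/(-377) + 2850) = 3948*(-1/377 + 2850) = 3948*(1074449/377) = 4241924652/377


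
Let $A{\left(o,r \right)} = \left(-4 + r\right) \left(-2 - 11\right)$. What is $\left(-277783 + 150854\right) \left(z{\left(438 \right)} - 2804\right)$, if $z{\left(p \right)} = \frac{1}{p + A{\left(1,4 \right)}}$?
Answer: $\frac{155887978279}{438} \approx 3.5591 \cdot 10^{8}$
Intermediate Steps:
$A{\left(o,r \right)} = 52 - 13 r$ ($A{\left(o,r \right)} = \left(-4 + r\right) \left(-13\right) = 52 - 13 r$)
$z{\left(p \right)} = \frac{1}{p}$ ($z{\left(p \right)} = \frac{1}{p + \left(52 - 52\right)} = \frac{1}{p + 0} = \frac{1}{p}$)
$\left(-277783 + 150854\right) \left(z{\left(438 \right)} - 2804\right) = \left(-277783 + 150854\right) \left(\frac{1}{438} - 2804\right) = - 126929 \left(\frac{1}{438} - 2804\right) = \left(-126929\right) \left(- \frac{1228151}{438}\right) = \frac{155887978279}{438}$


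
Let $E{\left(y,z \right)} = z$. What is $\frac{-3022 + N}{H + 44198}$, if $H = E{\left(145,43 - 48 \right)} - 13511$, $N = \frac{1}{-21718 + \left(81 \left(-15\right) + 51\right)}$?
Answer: $- \frac{69149405}{702065524} \approx -0.098494$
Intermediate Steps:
$N = - \frac{1}{22882}$ ($N = \frac{1}{-21718 + \left(-1215 + 51\right)} = \frac{1}{-21718 - 1164} = \frac{1}{-22882} = - \frac{1}{22882} \approx -4.3702 \cdot 10^{-5}$)
$H = -13516$ ($H = \left(43 - 48\right) - 13511 = -5 - 13511 = -13516$)
$\frac{-3022 + N}{H + 44198} = \frac{-3022 - \frac{1}{22882}}{-13516 + 44198} = - \frac{69149405}{22882 \cdot 30682} = \left(- \frac{69149405}{22882}\right) \frac{1}{30682} = - \frac{69149405}{702065524}$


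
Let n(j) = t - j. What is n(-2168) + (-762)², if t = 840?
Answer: 583652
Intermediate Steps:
n(j) = 840 - j
n(-2168) + (-762)² = (840 - 1*(-2168)) + (-762)² = (840 + 2168) + 580644 = 3008 + 580644 = 583652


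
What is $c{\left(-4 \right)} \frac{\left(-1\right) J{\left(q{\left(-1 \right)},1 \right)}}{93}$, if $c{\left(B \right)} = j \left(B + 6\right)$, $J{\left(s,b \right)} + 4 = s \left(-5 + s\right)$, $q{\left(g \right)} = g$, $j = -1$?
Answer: $\frac{4}{93} \approx 0.043011$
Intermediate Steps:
$J{\left(s,b \right)} = -4 + s \left(-5 + s\right)$
$c{\left(B \right)} = -6 - B$ ($c{\left(B \right)} = - (B + 6) = - (6 + B) = -6 - B$)
$c{\left(-4 \right)} \frac{\left(-1\right) J{\left(q{\left(-1 \right)},1 \right)}}{93} = \left(-6 - -4\right) \frac{\left(-1\right) \left(-4 + \left(-1\right)^{2} - -5\right)}{93} = \left(-6 + 4\right) - (-4 + 1 + 5) \frac{1}{93} = - 2 \left(-1\right) 2 \cdot \frac{1}{93} = - 2 \left(\left(-2\right) \frac{1}{93}\right) = \left(-2\right) \left(- \frac{2}{93}\right) = \frac{4}{93}$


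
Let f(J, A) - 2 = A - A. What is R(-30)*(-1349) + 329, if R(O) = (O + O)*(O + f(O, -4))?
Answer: -2265991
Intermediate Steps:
f(J, A) = 2 (f(J, A) = 2 + (A - A) = 2 + 0 = 2)
R(O) = 2*O*(2 + O) (R(O) = (O + O)*(O + 2) = (2*O)*(2 + O) = 2*O*(2 + O))
R(-30)*(-1349) + 329 = (2*(-30)*(2 - 30))*(-1349) + 329 = (2*(-30)*(-28))*(-1349) + 329 = 1680*(-1349) + 329 = -2266320 + 329 = -2265991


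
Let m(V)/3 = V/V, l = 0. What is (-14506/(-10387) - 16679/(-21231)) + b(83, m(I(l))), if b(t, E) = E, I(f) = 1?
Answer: 1142800850/220526397 ≈ 5.1822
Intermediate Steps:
m(V) = 3 (m(V) = 3*(V/V) = 3*1 = 3)
(-14506/(-10387) - 16679/(-21231)) + b(83, m(I(l))) = (-14506/(-10387) - 16679/(-21231)) + 3 = (-14506*(-1/10387) - 16679*(-1/21231)) + 3 = (14506/10387 + 16679/21231) + 3 = 481221659/220526397 + 3 = 1142800850/220526397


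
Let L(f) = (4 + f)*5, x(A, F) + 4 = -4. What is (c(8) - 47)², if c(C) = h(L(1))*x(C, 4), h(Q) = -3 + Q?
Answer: 49729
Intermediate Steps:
x(A, F) = -8 (x(A, F) = -4 - 4 = -8)
L(f) = 20 + 5*f
c(C) = -176 (c(C) = (-3 + (20 + 5*1))*(-8) = (-3 + (20 + 5))*(-8) = (-3 + 25)*(-8) = 22*(-8) = -176)
(c(8) - 47)² = (-176 - 47)² = (-223)² = 49729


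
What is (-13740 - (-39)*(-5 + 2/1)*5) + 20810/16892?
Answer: -120978545/8446 ≈ -14324.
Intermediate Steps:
(-13740 - (-39)*(-5 + 2/1)*5) + 20810/16892 = (-13740 - (-39)*(-5 + 2*1)*5) + 20810*(1/16892) = (-13740 - (-39)*(-5 + 2)*5) + 10405/8446 = (-13740 - (-39)*(-3)*5) + 10405/8446 = (-13740 - 13*9*5) + 10405/8446 = (-13740 - 117*5) + 10405/8446 = (-13740 - 585) + 10405/8446 = -14325 + 10405/8446 = -120978545/8446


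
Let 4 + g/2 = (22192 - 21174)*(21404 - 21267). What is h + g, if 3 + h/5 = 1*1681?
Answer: 287314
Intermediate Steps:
g = 278924 (g = -8 + 2*((22192 - 21174)*(21404 - 21267)) = -8 + 2*(1018*137) = -8 + 2*139466 = -8 + 278932 = 278924)
h = 8390 (h = -15 + 5*(1*1681) = -15 + 5*1681 = -15 + 8405 = 8390)
h + g = 8390 + 278924 = 287314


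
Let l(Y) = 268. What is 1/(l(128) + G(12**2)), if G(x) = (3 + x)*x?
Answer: 1/21436 ≈ 4.6650e-5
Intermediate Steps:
G(x) = x*(3 + x)
1/(l(128) + G(12**2)) = 1/(268 + 12**2*(3 + 12**2)) = 1/(268 + 144*(3 + 144)) = 1/(268 + 144*147) = 1/(268 + 21168) = 1/21436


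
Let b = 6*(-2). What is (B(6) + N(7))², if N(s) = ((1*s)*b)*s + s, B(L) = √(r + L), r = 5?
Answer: (581 - √11)² ≈ 3.3372e+5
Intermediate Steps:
b = -12
B(L) = √(5 + L)
N(s) = s - 12*s² (N(s) = ((1*s)*(-12))*s + s = (s*(-12))*s + s = (-12*s)*s + s = -12*s² + s = s - 12*s²)
(B(6) + N(7))² = (√(5 + 6) + 7*(1 - 12*7))² = (√11 + 7*(1 - 84))² = (√11 + 7*(-83))² = (√11 - 581)² = (-581 + √11)²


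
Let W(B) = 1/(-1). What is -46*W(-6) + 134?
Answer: 180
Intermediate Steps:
W(B) = -1
-46*W(-6) + 134 = -46*(-1) + 134 = 46 + 134 = 180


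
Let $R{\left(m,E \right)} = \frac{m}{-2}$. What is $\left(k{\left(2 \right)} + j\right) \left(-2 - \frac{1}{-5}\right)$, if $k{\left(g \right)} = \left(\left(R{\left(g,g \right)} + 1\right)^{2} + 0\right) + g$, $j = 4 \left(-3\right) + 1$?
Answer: $\frac{81}{5} \approx 16.2$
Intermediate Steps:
$R{\left(m,E \right)} = - \frac{m}{2}$ ($R{\left(m,E \right)} = m \left(- \frac{1}{2}\right) = - \frac{m}{2}$)
$j = -11$ ($j = -12 + 1 = -11$)
$k{\left(g \right)} = g + \left(1 - \frac{g}{2}\right)^{2}$ ($k{\left(g \right)} = \left(\left(- \frac{g}{2} + 1\right)^{2} + 0\right) + g = \left(\left(1 - \frac{g}{2}\right)^{2} + 0\right) + g = \left(1 - \frac{g}{2}\right)^{2} + g = g + \left(1 - \frac{g}{2}\right)^{2}$)
$\left(k{\left(2 \right)} + j\right) \left(-2 - \frac{1}{-5}\right) = \left(\left(1 + \frac{2^{2}}{4}\right) - 11\right) \left(-2 - \frac{1}{-5}\right) = \left(\left(1 + \frac{1}{4} \cdot 4\right) - 11\right) \left(-2 - - \frac{1}{5}\right) = \left(\left(1 + 1\right) - 11\right) \left(-2 + \frac{1}{5}\right) = \left(2 - 11\right) \left(- \frac{9}{5}\right) = \left(-9\right) \left(- \frac{9}{5}\right) = \frac{81}{5}$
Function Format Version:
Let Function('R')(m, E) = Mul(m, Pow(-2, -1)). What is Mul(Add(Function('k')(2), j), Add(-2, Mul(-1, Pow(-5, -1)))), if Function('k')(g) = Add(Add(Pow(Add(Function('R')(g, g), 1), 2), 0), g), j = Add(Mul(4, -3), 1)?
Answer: Rational(81, 5) ≈ 16.200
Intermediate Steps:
Function('R')(m, E) = Mul(Rational(-1, 2), m) (Function('R')(m, E) = Mul(m, Rational(-1, 2)) = Mul(Rational(-1, 2), m))
j = -11 (j = Add(-12, 1) = -11)
Function('k')(g) = Add(g, Pow(Add(1, Mul(Rational(-1, 2), g)), 2)) (Function('k')(g) = Add(Add(Pow(Add(Mul(Rational(-1, 2), g), 1), 2), 0), g) = Add(Add(Pow(Add(1, Mul(Rational(-1, 2), g)), 2), 0), g) = Add(Pow(Add(1, Mul(Rational(-1, 2), g)), 2), g) = Add(g, Pow(Add(1, Mul(Rational(-1, 2), g)), 2)))
Mul(Add(Function('k')(2), j), Add(-2, Mul(-1, Pow(-5, -1)))) = Mul(Add(Add(1, Mul(Rational(1, 4), Pow(2, 2))), -11), Add(-2, Mul(-1, Pow(-5, -1)))) = Mul(Add(Add(1, Mul(Rational(1, 4), 4)), -11), Add(-2, Mul(-1, Rational(-1, 5)))) = Mul(Add(Add(1, 1), -11), Add(-2, Rational(1, 5))) = Mul(Add(2, -11), Rational(-9, 5)) = Mul(-9, Rational(-9, 5)) = Rational(81, 5)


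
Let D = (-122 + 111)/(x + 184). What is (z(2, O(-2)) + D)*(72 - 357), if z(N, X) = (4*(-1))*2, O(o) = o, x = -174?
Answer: 5187/2 ≈ 2593.5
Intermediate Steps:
z(N, X) = -8 (z(N, X) = -4*2 = -8)
D = -11/10 (D = (-122 + 111)/(-174 + 184) = -11/10 ≈ -1.1000)
(z(2, O(-2)) + D)*(72 - 357) = (-8 - 11/10)*(72 - 357) = -91/10*(-285) = 5187/2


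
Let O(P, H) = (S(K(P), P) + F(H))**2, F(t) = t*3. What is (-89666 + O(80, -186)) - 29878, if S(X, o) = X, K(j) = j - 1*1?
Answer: 109897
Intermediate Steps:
K(j) = -1 + j (K(j) = j - 1 = -1 + j)
F(t) = 3*t
O(P, H) = (-1 + P + 3*H)**2 (O(P, H) = ((-1 + P) + 3*H)**2 = (-1 + P + 3*H)**2)
(-89666 + O(80, -186)) - 29878 = (-89666 + (-1 + 80 + 3*(-186))**2) - 29878 = (-89666 + (-1 + 80 - 558)**2) - 29878 = (-89666 + (-479)**2) - 29878 = (-89666 + 229441) - 29878 = 139775 - 29878 = 109897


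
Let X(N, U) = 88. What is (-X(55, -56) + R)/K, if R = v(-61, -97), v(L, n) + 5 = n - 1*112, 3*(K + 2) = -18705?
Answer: 302/6237 ≈ 0.048421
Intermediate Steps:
K = -6237 (K = -2 + (⅓)*(-18705) = -2 - 6235 = -6237)
v(L, n) = -117 + n (v(L, n) = -5 + (n - 1*112) = -5 + (n - 112) = -5 + (-112 + n) = -117 + n)
R = -214 (R = -117 - 97 = -214)
(-X(55, -56) + R)/K = (-1*88 - 214)/(-6237) = (-88 - 214)*(-1/6237) = -302*(-1/6237) = 302/6237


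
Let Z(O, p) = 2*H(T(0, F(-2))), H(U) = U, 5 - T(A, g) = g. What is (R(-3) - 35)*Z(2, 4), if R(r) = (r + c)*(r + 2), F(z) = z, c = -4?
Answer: -392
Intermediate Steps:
T(A, g) = 5 - g
R(r) = (-4 + r)*(2 + r) (R(r) = (r - 4)*(r + 2) = (-4 + r)*(2 + r))
Z(O, p) = 14 (Z(O, p) = 2*(5 - 1*(-2)) = 2*(5 + 2) = 2*7 = 14)
(R(-3) - 35)*Z(2, 4) = ((-8 + (-3)² - 2*(-3)) - 35)*14 = ((-8 + 9 + 6) - 35)*14 = (7 - 35)*14 = -28*14 = -392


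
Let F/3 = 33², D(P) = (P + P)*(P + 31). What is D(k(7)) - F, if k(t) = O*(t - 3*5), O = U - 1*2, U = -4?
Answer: 4317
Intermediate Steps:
O = -6 (O = -4 - 1*2 = -4 - 2 = -6)
k(t) = 90 - 6*t (k(t) = -6*(t - 3*5) = -6*(t - 15) = -6*(-15 + t) = 90 - 6*t)
D(P) = 2*P*(31 + P) (D(P) = (2*P)*(31 + P) = 2*P*(31 + P))
F = 3267 (F = 3*33² = 3*1089 = 3267)
D(k(7)) - F = 2*(90 - 6*7)*(31 + (90 - 6*7)) - 1*3267 = 2*(90 - 42)*(31 + (90 - 42)) - 3267 = 2*48*(31 + 48) - 3267 = 2*48*79 - 3267 = 7584 - 3267 = 4317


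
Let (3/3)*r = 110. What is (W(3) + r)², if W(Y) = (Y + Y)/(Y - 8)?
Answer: 295936/25 ≈ 11837.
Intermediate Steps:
r = 110
W(Y) = 2*Y/(-8 + Y) (W(Y) = (2*Y)/(-8 + Y) = 2*Y/(-8 + Y))
(W(3) + r)² = (2*3/(-8 + 3) + 110)² = (2*3/(-5) + 110)² = (2*3*(-⅕) + 110)² = (-6/5 + 110)² = (544/5)² = 295936/25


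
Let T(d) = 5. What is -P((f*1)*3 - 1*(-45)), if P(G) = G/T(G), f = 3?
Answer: -54/5 ≈ -10.800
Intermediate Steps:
P(G) = G/5
-P((f*1)*3 - 1*(-45)) = -((3*1)*3 - 1*(-45))/5 = -(3*3 + 45)/5 = -(9 + 45)/5 = -54/5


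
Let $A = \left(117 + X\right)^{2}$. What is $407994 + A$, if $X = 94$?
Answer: $452515$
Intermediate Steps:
$A = 44521$ ($A = \left(117 + 94\right)^{2} = 211^{2} = 44521$)
$407994 + A = 407994 + 44521 = 452515$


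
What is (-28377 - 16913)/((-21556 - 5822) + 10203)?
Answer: 9058/3435 ≈ 2.6370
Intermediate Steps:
(-28377 - 16913)/((-21556 - 5822) + 10203) = -45290/(-27378 + 10203) = -45290/(-17175) = -45290*(-1/17175) = 9058/3435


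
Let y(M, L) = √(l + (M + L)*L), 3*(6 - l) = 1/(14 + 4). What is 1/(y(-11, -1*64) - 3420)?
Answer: -184680/631346077 - 3*√1557138/631346077 ≈ -0.00029845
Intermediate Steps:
l = 323/54 (l = 6 - 1/(3*(14 + 4)) = 6 - ⅓/18 = 6 - ⅓*1/18 = 6 - 1/54 = 323/54 ≈ 5.9815)
y(M, L) = √(323/54 + L*(L + M)) (y(M, L) = √(323/54 + (M + L)*L) = √(323/54 + (L + M)*L) = √(323/54 + L*(L + M)))
1/(y(-11, -1*64) - 3420) = 1/(√(1938 + 324*(-1*64)² + 324*(-1*64)*(-11))/18 - 3420) = 1/(√(1938 + 324*(-64)² + 324*(-64)*(-11))/18 - 3420) = 1/(√(1938 + 324*4096 + 228096)/18 - 3420) = 1/(√(1938 + 1327104 + 228096)/18 - 3420) = 1/(√1557138/18 - 3420) = 1/(-3420 + √1557138/18)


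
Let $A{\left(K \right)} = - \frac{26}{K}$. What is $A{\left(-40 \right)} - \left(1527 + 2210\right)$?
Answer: $- \frac{74727}{20} \approx -3736.4$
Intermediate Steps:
$A{\left(-40 \right)} - \left(1527 + 2210\right) = - \frac{26}{-40} - \left(1527 + 2210\right) = \left(-26\right) \left(- \frac{1}{40}\right) - 3737 = \frac{13}{20} - 3737 = - \frac{74727}{20}$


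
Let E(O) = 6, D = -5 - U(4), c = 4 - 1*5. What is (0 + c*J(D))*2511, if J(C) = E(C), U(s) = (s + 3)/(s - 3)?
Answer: -15066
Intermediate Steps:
U(s) = (3 + s)/(-3 + s)
c = -1 (c = 4 - 5 = -1)
D = -12 (D = -5 - (3 + 4)/(-3 + 4) = -5 - 7/1 = -5 - 7 = -12)
J(C) = 6
(0 + c*J(D))*2511 = (0 - 1*6)*2511 = (0 - 6)*2511 = -6*2511 = -15066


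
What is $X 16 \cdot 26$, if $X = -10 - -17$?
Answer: $2912$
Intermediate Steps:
$X = 7$ ($X = -10 + 17 = 7$)
$X 16 \cdot 26 = 7 \cdot 16 \cdot 26 = 112 \cdot 26 = 2912$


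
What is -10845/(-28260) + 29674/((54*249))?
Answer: 10937879/4222044 ≈ 2.5907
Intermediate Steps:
-10845/(-28260) + 29674/((54*249)) = -10845*(-1/28260) + 29674/13446 = 241/628 + 29674*(1/13446) = 241/628 + 14837/6723 = 10937879/4222044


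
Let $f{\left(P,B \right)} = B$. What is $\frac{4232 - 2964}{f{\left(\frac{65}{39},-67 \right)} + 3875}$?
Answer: $\frac{317}{952} \approx 0.33298$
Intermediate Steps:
$\frac{4232 - 2964}{f{\left(\frac{65}{39},-67 \right)} + 3875} = \frac{4232 - 2964}{-67 + 3875} = \frac{1268}{3808} = 1268 \cdot \frac{1}{3808} = \frac{317}{952}$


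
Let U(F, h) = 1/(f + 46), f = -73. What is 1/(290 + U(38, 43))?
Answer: 27/7829 ≈ 0.0034487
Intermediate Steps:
U(F, h) = -1/27 (U(F, h) = 1/(-73 + 46) = 1/(-27) = -1/27)
1/(290 + U(38, 43)) = 1/(290 - 1/27) = 1/(7829/27) = 27/7829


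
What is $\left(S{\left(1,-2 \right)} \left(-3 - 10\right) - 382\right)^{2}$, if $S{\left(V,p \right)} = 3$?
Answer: $177241$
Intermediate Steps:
$\left(S{\left(1,-2 \right)} \left(-3 - 10\right) - 382\right)^{2} = \left(3 \left(-3 - 10\right) - 382\right)^{2} = \left(3 \left(-13\right) - 382\right)^{2} = \left(-39 - 382\right)^{2} = \left(-421\right)^{2} = 177241$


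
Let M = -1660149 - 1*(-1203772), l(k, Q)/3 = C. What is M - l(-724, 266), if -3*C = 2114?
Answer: -454263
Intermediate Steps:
C = -2114/3 (C = -⅓*2114 = -2114/3 ≈ -704.67)
l(k, Q) = -2114 (l(k, Q) = 3*(-2114/3) = -2114)
M = -456377 (M = -1660149 + 1203772 = -456377)
M - l(-724, 266) = -456377 - 1*(-2114) = -456377 + 2114 = -454263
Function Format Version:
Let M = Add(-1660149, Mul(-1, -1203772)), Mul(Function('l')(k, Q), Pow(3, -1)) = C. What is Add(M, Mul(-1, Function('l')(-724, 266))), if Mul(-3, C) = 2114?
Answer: -454263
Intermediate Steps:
C = Rational(-2114, 3) (C = Mul(Rational(-1, 3), 2114) = Rational(-2114, 3) ≈ -704.67)
Function('l')(k, Q) = -2114 (Function('l')(k, Q) = Mul(3, Rational(-2114, 3)) = -2114)
M = -456377 (M = Add(-1660149, 1203772) = -456377)
Add(M, Mul(-1, Function('l')(-724, 266))) = Add(-456377, Mul(-1, -2114)) = Add(-456377, 2114) = -454263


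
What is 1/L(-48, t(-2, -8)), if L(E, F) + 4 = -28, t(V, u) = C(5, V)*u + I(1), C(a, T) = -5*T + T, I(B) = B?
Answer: -1/32 ≈ -0.031250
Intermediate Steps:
C(a, T) = -4*T
t(V, u) = 1 - 4*V*u (t(V, u) = (-4*V)*u + 1 = -4*V*u + 1 = 1 - 4*V*u)
L(E, F) = -32 (L(E, F) = -4 - 28 = -32)
1/L(-48, t(-2, -8)) = 1/(-32) = -1/32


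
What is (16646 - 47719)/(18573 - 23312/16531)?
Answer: -513667763/307006951 ≈ -1.6731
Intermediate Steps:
(16646 - 47719)/(18573 - 23312/16531) = -31073/(18573 - 23312*1/16531) = -31073/(18573 - 23312/16531) = -31073/307006951/16531 = -31073*16531/307006951 = -513667763/307006951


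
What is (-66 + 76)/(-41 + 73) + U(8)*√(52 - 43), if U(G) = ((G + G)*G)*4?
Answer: 24581/16 ≈ 1536.3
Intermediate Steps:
U(G) = 8*G² (U(G) = ((2*G)*G)*4 = (2*G²)*4 = 8*G²)
(-66 + 76)/(-41 + 73) + U(8)*√(52 - 43) = (-66 + 76)/(-41 + 73) + (8*8²)*√(52 - 43) = 10/32 + (8*64)*√9 = 10*(1/32) + 512*3 = 5/16 + 1536 = 24581/16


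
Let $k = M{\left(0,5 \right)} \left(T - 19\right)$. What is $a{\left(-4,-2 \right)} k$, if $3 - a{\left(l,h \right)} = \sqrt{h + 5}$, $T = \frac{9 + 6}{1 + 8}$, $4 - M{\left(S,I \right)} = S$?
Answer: $-208 + \frac{208 \sqrt{3}}{3} \approx -87.911$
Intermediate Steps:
$M{\left(S,I \right)} = 4 - S$
$T = \frac{5}{3}$ ($T = \frac{15}{9} = 15 \cdot \frac{1}{9} = \frac{5}{3} \approx 1.6667$)
$a{\left(l,h \right)} = 3 - \sqrt{5 + h}$ ($a{\left(l,h \right)} = 3 - \sqrt{h + 5} = 3 - \sqrt{5 + h}$)
$k = - \frac{208}{3}$ ($k = \left(4 - 0\right) \left(\frac{5}{3} - 19\right) = \left(4 + 0\right) \left(- \frac{52}{3}\right) = 4 \left(- \frac{52}{3}\right) = - \frac{208}{3} \approx -69.333$)
$a{\left(-4,-2 \right)} k = \left(3 - \sqrt{5 - 2}\right) \left(- \frac{208}{3}\right) = \left(3 - \sqrt{3}\right) \left(- \frac{208}{3}\right) = -208 + \frac{208 \sqrt{3}}{3}$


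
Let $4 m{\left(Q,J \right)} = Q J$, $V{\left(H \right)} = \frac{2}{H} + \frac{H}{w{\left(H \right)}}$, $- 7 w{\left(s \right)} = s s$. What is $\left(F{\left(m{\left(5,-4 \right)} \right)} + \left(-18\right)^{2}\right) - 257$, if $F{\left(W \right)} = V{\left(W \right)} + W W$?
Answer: $93$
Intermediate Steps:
$w{\left(s \right)} = - \frac{s^{2}}{7}$ ($w{\left(s \right)} = - \frac{s s}{7} = - \frac{s^{2}}{7}$)
$V{\left(H \right)} = - \frac{5}{H}$ ($V{\left(H \right)} = \frac{2}{H} + \frac{H}{\left(- \frac{1}{7}\right) H^{2}} = \frac{2}{H} + H \left(- \frac{7}{H^{2}}\right) = \frac{2}{H} - \frac{7}{H} = - \frac{5}{H}$)
$m{\left(Q,J \right)} = \frac{J Q}{4}$ ($m{\left(Q,J \right)} = \frac{Q J}{4} = \frac{J Q}{4}$)
$F{\left(W \right)} = W^{2} - \frac{5}{W}$ ($F{\left(W \right)} = - \frac{5}{W} + W W = - \frac{5}{W} + W^{2} = W^{2} - \frac{5}{W}$)
$\left(F{\left(m{\left(5,-4 \right)} \right)} + \left(-18\right)^{2}\right) - 257 = \left(\frac{-5 + \left(\frac{1}{4} \left(-4\right) 5\right)^{3}}{\frac{1}{4} \left(-4\right) 5} + \left(-18\right)^{2}\right) - 257 = \left(\frac{-5 + \left(-5\right)^{3}}{-5} + 324\right) - 257 = \left(- \frac{-5 - 125}{5} + 324\right) - 257 = \left(\left(- \frac{1}{5}\right) \left(-130\right) + 324\right) - 257 = \left(26 + 324\right) - 257 = 350 - 257 = 93$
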